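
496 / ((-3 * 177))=-496 / 531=-0.93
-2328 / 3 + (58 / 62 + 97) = -678.06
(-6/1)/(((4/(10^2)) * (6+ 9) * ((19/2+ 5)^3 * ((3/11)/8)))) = -7040/73167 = -0.10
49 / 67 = 0.73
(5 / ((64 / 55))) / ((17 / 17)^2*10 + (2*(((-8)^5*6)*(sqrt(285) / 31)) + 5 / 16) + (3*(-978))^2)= 4469555200*sqrt(285) / 6073160478164537907 + 12133205371925 / 24292641912658151628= 0.00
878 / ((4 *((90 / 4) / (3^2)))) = 439 / 5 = 87.80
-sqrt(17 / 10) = -sqrt(170) / 10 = -1.30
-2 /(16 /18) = -9 /4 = -2.25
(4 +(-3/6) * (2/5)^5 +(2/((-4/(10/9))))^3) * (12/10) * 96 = 557453504/1265625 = 440.46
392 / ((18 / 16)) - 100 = 2236 / 9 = 248.44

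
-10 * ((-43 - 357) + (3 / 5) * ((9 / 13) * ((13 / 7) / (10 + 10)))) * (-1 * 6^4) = -5183500.11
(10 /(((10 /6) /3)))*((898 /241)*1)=16164 /241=67.07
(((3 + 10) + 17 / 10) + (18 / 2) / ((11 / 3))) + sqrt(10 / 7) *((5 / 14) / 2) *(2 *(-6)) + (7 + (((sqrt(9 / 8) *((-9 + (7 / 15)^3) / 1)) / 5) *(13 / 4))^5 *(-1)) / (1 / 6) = -15 *sqrt(70) / 49 + 6507 / 110 + 69203508281294349776008 *sqrt(2) / 1877117156982421875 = 52194.28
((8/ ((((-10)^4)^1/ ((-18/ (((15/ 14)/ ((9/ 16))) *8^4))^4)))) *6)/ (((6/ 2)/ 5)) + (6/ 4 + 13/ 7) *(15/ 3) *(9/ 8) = 744149469678805731928887/ 39406496739491840000000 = 18.88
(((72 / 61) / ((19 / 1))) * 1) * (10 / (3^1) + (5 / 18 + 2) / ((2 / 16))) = 1552 / 1159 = 1.34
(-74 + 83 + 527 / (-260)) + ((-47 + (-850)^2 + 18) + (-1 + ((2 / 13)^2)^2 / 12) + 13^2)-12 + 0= 722633.97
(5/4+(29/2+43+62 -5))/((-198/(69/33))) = -10649/8712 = -1.22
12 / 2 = 6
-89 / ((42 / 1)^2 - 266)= -89 / 1498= -0.06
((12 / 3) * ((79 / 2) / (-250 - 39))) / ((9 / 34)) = -316 / 153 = -2.07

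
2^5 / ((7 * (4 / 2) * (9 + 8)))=16 / 119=0.13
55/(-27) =-55/27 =-2.04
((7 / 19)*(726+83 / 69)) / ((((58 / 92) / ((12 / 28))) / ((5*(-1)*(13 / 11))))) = -6523010 / 6061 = -1076.23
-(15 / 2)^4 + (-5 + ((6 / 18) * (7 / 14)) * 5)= -152075 / 48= -3168.23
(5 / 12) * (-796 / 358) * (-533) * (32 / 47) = 8485360 / 25239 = 336.20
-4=-4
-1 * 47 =-47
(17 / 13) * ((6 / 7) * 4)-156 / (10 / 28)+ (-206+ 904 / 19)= -5106926 / 8645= -590.74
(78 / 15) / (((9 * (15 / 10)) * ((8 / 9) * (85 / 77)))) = 1001 / 2550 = 0.39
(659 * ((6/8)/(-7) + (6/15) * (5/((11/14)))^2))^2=1290727988450209/11478544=112447013.18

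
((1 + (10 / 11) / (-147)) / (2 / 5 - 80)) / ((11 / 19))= -152665 / 7079226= -0.02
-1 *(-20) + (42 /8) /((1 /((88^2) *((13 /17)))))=528868 /17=31109.88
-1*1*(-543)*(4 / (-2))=-1086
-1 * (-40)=40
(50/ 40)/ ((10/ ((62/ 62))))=1/ 8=0.12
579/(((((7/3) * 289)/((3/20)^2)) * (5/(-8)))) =-15633/505750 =-0.03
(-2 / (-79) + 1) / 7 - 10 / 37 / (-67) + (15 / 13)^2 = 343319176 / 231679903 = 1.48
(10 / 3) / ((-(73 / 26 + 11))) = -260 / 1077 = -0.24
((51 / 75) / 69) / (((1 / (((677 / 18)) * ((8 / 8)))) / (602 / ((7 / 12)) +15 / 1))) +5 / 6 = 2012633 / 5175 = 388.91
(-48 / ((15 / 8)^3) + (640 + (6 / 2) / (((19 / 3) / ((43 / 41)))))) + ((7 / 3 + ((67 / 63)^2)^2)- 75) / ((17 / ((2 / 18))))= 148501956103411084 / 234693520338375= 632.75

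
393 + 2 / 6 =1180 / 3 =393.33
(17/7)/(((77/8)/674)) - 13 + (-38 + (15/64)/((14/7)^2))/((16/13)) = 278696081/2207744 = 126.24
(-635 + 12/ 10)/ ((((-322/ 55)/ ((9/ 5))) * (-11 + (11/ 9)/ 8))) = -1026756/ 57155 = -17.96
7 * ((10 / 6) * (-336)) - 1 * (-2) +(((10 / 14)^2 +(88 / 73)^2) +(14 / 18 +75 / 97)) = -892340795747 / 227958633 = -3914.49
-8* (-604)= 4832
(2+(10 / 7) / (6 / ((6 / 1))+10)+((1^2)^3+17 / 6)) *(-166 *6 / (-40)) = 45733 / 308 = 148.48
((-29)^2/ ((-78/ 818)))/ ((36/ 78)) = -343969/ 18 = -19109.39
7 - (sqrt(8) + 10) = -3 - 2 * sqrt(2) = -5.83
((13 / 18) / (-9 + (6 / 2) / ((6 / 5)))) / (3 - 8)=1 / 45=0.02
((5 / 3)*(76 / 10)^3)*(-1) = -54872 / 75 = -731.63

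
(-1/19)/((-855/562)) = 562/16245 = 0.03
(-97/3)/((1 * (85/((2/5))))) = -194/1275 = -0.15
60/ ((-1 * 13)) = -60/ 13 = -4.62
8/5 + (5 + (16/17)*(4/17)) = 9857/1445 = 6.82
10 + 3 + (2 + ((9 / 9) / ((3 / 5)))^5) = 6770 / 243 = 27.86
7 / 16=0.44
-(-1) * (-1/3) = -1/3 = -0.33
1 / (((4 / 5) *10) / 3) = 3 / 8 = 0.38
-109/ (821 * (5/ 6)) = -654/ 4105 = -0.16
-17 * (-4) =68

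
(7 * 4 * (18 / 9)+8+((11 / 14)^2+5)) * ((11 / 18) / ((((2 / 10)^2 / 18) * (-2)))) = -3752375 / 392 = -9572.39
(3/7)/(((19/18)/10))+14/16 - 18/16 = 2027/532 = 3.81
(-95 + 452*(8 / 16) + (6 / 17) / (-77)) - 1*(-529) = 863934 / 1309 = 660.00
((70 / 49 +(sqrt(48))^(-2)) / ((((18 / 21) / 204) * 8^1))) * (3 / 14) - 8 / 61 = 9.11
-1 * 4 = -4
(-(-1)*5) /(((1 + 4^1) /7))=7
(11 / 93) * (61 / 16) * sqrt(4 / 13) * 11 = 7381 * sqrt(13) / 9672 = 2.75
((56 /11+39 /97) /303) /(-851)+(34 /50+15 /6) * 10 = 43745505704 /1375645755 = 31.80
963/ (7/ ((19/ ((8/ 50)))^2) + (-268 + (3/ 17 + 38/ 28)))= -51711896250/ 14308885219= -3.61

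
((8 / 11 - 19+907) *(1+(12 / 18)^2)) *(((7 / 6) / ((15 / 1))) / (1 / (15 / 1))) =1497.67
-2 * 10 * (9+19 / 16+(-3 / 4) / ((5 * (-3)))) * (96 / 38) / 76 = -2457 / 361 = -6.81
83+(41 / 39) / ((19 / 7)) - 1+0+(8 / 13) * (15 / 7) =434183 / 5187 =83.71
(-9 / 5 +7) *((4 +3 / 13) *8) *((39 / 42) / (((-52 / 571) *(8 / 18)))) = -56529 / 14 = -4037.79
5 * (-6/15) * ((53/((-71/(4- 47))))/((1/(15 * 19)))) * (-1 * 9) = 11691270/71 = 164665.77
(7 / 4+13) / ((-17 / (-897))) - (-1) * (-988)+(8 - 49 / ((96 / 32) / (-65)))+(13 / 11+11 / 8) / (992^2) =859.95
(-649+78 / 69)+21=-14418 / 23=-626.87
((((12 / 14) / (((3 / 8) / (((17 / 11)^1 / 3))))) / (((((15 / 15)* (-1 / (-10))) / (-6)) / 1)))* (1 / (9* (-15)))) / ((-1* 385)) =-1088 / 800415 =-0.00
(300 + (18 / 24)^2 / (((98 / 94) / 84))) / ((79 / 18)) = 87021 / 1106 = 78.68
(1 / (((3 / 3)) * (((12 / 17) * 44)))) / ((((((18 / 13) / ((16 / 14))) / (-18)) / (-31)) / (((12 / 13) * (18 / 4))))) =4743 / 77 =61.60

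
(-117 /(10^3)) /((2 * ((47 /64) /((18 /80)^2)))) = -9477 /2350000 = -0.00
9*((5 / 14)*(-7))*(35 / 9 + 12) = -715 / 2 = -357.50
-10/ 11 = -0.91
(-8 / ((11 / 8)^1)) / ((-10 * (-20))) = -8 / 275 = -0.03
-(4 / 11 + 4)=-48 / 11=-4.36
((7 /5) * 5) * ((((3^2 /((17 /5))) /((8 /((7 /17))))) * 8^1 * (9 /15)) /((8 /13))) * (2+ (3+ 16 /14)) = 105651 /2312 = 45.70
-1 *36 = -36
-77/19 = -4.05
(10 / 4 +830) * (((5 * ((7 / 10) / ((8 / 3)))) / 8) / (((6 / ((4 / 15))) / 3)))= 2331 / 128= 18.21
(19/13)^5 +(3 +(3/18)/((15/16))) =9.85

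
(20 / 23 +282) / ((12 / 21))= 22771 / 46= 495.02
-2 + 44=42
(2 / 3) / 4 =1 / 6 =0.17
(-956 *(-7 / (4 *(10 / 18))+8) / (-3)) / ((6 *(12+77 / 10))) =13.08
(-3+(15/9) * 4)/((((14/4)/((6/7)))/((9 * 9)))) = 3564/49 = 72.73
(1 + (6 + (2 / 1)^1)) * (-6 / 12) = -9 / 2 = -4.50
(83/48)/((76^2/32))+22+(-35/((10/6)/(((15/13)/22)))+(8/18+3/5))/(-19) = 409087903/18584280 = 22.01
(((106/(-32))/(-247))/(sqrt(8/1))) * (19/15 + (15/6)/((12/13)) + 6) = 1113 * sqrt(2)/33280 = 0.05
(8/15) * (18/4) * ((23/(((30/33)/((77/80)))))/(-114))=-19481/38000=-0.51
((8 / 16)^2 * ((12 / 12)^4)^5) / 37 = 1 / 148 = 0.01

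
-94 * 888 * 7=-584304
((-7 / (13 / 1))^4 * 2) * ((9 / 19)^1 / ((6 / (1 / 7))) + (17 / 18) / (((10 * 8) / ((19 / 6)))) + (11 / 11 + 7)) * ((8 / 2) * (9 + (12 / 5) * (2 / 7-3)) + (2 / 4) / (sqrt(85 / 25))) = 3172365497 * sqrt(85) / 79705753920 + 13142657059 / 976786200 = 13.82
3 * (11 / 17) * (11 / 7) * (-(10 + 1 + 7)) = -6534 / 119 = -54.91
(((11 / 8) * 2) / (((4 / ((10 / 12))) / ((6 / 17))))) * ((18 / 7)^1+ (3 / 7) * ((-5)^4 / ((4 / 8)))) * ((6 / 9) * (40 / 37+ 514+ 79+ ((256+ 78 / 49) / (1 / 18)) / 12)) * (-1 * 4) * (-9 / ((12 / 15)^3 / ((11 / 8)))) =94974967209375 / 13807808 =6878352.25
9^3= 729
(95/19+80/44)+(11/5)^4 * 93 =15024618/6875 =2185.40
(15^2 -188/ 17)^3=48109395853/ 4913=9792264.57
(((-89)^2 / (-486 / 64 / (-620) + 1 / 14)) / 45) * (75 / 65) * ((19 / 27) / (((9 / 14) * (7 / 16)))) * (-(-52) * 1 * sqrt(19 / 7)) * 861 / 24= 13711253534720 * sqrt(133) / 8471709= 18665170.11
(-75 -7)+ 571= 489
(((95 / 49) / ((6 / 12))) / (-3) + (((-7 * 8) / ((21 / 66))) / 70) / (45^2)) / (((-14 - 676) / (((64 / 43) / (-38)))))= -10269856 / 139840273125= -0.00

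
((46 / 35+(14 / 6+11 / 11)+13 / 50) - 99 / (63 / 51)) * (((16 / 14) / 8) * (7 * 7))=-78997 / 150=-526.65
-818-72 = -890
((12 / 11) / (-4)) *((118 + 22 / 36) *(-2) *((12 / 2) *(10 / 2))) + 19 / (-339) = 7237441 / 3729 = 1940.85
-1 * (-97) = 97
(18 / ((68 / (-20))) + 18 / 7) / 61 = -324 / 7259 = -0.04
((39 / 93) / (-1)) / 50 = -13 / 1550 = -0.01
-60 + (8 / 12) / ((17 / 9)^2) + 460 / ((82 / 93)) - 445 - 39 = -261932 / 11849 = -22.11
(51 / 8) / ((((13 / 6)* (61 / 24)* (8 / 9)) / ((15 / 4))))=4.88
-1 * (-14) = 14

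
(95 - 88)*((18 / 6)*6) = 126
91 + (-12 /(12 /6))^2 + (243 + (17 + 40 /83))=32161 /83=387.48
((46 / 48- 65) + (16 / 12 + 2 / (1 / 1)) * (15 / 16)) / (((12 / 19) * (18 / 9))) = -13889 / 288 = -48.23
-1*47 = -47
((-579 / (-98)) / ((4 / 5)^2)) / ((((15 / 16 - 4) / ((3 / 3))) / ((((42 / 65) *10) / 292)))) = -43425 / 651014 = -0.07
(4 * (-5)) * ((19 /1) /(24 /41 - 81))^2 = -12136820 /10870209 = -1.12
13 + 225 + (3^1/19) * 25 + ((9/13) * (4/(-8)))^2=3109111/12844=242.07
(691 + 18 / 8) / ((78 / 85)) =235705 / 312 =755.46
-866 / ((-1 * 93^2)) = 866 / 8649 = 0.10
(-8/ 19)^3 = -512/ 6859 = -0.07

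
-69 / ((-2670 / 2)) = 23 / 445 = 0.05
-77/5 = -15.40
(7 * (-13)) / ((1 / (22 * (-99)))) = 198198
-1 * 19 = -19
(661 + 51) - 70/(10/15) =607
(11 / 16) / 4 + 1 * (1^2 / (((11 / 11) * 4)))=27 / 64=0.42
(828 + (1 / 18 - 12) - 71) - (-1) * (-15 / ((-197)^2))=520467229 / 698562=745.06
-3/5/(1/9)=-27/5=-5.40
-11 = -11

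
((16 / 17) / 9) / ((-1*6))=-8 / 459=-0.02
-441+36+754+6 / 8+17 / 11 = 351.30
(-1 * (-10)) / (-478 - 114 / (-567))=-945 / 45152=-0.02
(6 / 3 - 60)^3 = -195112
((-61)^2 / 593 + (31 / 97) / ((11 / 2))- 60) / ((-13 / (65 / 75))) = 11318929 / 3163655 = 3.58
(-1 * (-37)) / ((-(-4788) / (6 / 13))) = 37 / 10374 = 0.00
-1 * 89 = -89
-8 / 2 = -4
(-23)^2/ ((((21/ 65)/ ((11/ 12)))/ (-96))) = -3025880/ 21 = -144089.52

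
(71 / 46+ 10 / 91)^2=47900241 / 17522596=2.73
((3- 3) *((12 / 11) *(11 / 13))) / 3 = 0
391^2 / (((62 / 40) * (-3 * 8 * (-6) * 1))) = 684.95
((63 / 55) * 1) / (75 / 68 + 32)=4284 / 123805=0.03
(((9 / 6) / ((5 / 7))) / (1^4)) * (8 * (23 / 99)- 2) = -49 / 165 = -0.30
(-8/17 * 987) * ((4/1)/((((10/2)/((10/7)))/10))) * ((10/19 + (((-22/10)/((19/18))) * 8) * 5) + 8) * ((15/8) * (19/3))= 80200800/17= 4717694.12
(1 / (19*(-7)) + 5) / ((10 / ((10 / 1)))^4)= 664 / 133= 4.99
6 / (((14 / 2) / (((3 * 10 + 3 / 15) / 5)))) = 906 / 175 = 5.18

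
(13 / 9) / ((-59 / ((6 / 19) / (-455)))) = 2 / 117705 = 0.00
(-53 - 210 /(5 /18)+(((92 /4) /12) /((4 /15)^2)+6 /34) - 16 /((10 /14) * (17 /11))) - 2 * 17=-4517183 /5440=-830.36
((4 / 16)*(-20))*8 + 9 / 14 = -551 / 14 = -39.36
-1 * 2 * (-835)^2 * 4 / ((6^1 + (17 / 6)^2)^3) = -10409513472 / 5151505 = -2020.67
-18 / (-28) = 9 / 14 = 0.64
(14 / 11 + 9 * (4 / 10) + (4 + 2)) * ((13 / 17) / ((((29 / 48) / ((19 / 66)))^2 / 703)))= 126266178688 / 95146535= 1327.07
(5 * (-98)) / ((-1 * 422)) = 245 / 211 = 1.16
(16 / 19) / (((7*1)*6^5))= 1 / 64638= 0.00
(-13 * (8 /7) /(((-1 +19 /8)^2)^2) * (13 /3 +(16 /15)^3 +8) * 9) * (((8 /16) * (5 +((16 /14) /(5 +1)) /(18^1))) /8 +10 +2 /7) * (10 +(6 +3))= -741283289982976 /7263766125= -102052.20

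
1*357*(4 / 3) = 476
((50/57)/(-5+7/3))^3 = -15625/438976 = -0.04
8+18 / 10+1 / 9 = 446 / 45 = 9.91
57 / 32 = 1.78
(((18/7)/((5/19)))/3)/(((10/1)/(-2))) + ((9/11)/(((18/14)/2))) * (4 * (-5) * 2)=-99254/1925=-51.56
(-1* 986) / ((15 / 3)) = -986 / 5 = -197.20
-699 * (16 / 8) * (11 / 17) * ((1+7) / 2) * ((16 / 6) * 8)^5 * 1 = -22016002359296 / 1377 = -15988382250.76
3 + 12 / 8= 9 / 2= 4.50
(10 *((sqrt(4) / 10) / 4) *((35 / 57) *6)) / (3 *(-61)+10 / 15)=-105 / 10393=-0.01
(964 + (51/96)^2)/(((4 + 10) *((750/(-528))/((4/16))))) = -434467/35840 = -12.12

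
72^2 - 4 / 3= 15548 / 3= 5182.67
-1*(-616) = 616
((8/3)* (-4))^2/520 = 128/585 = 0.22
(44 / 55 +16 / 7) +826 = 29018 / 35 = 829.09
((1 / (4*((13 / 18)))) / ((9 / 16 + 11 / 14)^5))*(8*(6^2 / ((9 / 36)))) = 91359792857088 / 1020535434763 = 89.52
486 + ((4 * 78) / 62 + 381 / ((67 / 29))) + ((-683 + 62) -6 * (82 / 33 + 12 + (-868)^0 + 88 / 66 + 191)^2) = -65115088056 / 251317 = -259095.44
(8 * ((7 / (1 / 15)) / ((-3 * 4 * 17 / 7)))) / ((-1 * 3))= 490 / 51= 9.61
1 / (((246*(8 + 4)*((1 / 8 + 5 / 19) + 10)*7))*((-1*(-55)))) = 19 / 224320635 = 0.00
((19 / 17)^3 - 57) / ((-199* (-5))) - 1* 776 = -3793698742 / 4888435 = -776.06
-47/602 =-0.08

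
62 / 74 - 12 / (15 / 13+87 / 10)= -6003 / 15799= -0.38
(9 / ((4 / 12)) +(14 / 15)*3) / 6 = 149 / 30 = 4.97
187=187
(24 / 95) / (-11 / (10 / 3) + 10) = 48 / 1273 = 0.04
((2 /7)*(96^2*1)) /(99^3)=2048 /754677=0.00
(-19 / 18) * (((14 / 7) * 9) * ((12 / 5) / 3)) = -76 / 5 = -15.20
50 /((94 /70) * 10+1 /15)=5250 /1417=3.71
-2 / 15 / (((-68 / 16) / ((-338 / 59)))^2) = -3655808 / 15090135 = -0.24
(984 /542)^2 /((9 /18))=484128 /73441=6.59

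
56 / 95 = 0.59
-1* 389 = -389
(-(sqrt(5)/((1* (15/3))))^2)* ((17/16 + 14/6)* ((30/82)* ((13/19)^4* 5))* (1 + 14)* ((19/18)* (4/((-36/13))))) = 1513018975/242973216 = 6.23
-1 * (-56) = 56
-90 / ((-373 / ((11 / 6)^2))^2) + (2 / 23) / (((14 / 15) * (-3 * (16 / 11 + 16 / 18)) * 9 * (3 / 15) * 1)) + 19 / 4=110737385261 / 23385358836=4.74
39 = 39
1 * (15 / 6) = 5 / 2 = 2.50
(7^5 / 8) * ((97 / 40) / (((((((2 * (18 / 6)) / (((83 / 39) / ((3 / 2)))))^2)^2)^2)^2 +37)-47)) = 8270112404158206044526662392915540999 / 16984933128987978626884847863074187426813120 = 0.00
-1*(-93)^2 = -8649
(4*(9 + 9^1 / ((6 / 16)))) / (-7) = -132 / 7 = -18.86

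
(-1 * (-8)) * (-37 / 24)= -37 / 3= -12.33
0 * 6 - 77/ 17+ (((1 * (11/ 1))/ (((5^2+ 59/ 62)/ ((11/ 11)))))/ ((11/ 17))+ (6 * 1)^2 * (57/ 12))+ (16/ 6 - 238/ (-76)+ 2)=545455049/ 3118242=174.92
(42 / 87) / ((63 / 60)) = 40 / 87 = 0.46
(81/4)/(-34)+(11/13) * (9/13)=-225/22984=-0.01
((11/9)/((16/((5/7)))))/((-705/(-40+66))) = -143/71064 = -0.00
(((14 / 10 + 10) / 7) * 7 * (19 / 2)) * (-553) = -59889.90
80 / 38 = 2.11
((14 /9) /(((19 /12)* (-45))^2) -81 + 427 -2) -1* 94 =182756474 /731025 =250.00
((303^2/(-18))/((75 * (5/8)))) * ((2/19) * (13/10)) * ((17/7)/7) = -9017684/1745625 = -5.17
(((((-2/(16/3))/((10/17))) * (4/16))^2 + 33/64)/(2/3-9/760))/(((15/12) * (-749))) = -3157857/3578422400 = -0.00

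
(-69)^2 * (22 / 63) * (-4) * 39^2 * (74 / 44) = -17011733.14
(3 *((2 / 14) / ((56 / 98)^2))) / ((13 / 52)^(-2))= 0.08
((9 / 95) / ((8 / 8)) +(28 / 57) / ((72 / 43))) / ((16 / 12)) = 1991 / 6840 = 0.29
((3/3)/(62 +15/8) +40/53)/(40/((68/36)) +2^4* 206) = 44336/190908067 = 0.00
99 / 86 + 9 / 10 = 441 / 215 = 2.05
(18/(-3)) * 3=-18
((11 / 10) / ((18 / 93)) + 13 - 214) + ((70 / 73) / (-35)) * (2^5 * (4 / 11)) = -9425717 / 48180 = -195.64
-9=-9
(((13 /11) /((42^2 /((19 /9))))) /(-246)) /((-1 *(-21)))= -247 /902169576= -0.00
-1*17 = -17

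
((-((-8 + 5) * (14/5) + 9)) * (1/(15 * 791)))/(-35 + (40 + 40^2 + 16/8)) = -1/31778425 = -0.00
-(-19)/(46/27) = 513/46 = 11.15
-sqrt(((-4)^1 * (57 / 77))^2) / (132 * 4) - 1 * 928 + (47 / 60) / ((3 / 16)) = -140846791 / 152460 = -923.83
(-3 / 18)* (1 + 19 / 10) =-29 / 60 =-0.48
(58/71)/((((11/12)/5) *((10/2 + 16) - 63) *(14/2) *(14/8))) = -2320/267883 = -0.01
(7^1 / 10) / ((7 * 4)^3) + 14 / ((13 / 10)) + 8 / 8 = 4798093 / 407680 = 11.77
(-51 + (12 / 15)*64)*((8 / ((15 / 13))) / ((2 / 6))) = 104 / 25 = 4.16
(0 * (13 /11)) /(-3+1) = 0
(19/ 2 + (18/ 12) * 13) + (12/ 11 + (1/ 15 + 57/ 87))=147439/ 4785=30.81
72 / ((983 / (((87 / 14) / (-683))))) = -3132 / 4699723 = -0.00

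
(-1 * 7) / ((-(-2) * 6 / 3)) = -1.75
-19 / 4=-4.75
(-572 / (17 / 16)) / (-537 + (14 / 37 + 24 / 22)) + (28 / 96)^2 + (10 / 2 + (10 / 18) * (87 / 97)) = 6.59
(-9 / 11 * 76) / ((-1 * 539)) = 0.12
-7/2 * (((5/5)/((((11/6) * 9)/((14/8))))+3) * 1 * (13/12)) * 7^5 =-313534585/1584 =-197938.50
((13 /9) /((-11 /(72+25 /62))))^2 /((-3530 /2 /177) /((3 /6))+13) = -200926827491 /15434209692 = -13.02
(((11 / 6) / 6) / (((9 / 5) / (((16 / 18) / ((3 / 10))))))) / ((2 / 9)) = 550 / 243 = 2.26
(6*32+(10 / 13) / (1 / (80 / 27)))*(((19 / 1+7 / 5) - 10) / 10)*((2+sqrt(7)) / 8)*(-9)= -17048*sqrt(7) / 75 - 34096 / 75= -1056.01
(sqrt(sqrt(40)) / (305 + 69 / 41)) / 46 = 41 * 2^(3 / 4) * 5^(1 / 4) / 578404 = 0.00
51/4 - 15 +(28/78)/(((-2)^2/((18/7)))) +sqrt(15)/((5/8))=-105/52 +8 * sqrt(15)/5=4.18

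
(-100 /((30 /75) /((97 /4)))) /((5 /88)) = -106700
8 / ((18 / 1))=4 / 9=0.44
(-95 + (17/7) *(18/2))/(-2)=256/7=36.57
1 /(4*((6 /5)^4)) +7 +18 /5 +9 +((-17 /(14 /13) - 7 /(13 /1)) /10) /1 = 42664871 /2358720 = 18.09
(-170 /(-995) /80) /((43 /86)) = 17 /3980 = 0.00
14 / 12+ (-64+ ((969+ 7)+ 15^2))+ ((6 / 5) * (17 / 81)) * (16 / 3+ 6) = 1141.02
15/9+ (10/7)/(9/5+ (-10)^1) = 1285/861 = 1.49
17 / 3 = 5.67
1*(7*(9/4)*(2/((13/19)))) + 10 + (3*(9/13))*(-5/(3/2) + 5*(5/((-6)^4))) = 30673/624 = 49.16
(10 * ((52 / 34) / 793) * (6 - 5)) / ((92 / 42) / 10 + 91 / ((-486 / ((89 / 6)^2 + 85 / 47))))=-575618400 / 1233175307711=-0.00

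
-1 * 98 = -98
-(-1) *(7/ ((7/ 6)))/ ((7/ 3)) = 18/ 7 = 2.57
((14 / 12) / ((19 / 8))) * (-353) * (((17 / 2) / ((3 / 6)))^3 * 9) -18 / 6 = -145680333 / 19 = -7667385.95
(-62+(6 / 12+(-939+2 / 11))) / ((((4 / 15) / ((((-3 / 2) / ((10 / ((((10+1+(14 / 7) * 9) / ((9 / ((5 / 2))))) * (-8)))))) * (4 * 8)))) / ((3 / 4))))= -9573045 / 11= -870276.82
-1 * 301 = -301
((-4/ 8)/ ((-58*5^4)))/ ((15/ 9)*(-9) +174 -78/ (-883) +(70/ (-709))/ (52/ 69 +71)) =3099558697/ 35749704189787500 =0.00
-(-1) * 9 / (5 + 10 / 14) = 63 / 40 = 1.58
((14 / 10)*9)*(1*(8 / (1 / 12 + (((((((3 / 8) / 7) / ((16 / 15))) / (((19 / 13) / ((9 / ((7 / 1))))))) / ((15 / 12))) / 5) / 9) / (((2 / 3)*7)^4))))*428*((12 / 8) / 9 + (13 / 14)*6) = 4249864802082816 / 1430640271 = 2970603.36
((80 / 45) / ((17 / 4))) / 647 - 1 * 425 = -42071111 / 98991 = -425.00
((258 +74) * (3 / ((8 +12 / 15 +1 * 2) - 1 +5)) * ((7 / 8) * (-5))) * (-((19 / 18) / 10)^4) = 75716501 / 2071526400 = 0.04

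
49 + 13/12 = 601/12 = 50.08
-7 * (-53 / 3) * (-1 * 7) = -2597 / 3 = -865.67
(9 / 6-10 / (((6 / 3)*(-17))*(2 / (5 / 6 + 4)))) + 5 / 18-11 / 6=401 / 612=0.66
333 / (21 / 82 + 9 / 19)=172938 / 379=456.30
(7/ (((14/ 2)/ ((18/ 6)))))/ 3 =1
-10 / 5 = -2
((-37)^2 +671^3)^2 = 91272313107086400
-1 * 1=-1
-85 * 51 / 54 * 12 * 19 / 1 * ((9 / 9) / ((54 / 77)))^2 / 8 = -162780695 / 34992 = -4651.94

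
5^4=625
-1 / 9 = -0.11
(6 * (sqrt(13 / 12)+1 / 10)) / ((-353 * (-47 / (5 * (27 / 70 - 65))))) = -4523 * sqrt(39) / 232274 - 13569 / 1161370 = -0.13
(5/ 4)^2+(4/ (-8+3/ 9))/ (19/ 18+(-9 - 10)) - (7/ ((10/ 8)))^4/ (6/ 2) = -72705756409/ 222870000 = -326.22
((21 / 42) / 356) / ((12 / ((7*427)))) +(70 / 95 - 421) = -68167049 / 162336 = -419.91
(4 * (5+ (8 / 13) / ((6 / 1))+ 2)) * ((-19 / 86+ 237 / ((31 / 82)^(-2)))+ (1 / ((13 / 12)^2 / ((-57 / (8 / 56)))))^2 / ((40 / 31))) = 1024900090012820033 / 402572578785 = 2545876.55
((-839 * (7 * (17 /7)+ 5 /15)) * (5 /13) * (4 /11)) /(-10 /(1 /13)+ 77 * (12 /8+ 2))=-134240 /9207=-14.58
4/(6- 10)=-1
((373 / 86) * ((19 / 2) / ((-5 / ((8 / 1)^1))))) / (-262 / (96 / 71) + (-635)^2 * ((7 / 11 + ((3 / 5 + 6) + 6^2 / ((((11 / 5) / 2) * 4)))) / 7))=-52387104 / 705599449145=-0.00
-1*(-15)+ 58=73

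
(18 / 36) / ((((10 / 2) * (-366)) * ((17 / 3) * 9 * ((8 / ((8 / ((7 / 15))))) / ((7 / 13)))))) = -1 / 161772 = -0.00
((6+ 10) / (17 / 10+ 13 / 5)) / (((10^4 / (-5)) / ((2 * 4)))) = -16 / 1075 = -0.01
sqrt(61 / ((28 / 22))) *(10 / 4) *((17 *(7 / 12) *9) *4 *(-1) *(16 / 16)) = -255 *sqrt(9394) / 4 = -6178.82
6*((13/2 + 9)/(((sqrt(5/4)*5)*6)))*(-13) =-403*sqrt(5)/25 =-36.05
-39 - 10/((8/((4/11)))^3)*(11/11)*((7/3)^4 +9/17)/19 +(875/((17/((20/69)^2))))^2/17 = -213481905148341751/5632546414493394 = -37.90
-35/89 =-0.39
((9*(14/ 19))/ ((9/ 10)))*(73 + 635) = 99120/ 19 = 5216.84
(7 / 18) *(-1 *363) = -847 / 6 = -141.17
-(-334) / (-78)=-167 / 39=-4.28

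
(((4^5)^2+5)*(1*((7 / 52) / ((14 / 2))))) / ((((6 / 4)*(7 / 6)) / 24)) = 25165944 / 91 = 276548.84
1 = 1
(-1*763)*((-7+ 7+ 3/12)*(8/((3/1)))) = -1526/3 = -508.67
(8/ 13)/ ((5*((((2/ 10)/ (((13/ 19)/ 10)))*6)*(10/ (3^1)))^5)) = 28561/ 158470336000000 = 0.00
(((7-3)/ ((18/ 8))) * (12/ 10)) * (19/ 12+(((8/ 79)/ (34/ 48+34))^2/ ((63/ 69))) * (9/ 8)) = 4607747692328/ 1364126793435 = 3.38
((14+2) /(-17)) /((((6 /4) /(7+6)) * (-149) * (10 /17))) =208 /2235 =0.09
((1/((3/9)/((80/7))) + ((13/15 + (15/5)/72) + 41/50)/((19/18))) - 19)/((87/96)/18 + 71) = 32411088/136075625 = 0.24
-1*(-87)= 87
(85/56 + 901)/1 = 50541/56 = 902.52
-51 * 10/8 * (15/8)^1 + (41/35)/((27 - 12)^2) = -30120563/252000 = -119.53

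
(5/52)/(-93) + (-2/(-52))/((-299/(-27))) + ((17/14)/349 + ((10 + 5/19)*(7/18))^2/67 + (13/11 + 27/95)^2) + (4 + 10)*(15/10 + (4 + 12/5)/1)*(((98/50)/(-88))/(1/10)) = -17244808979145746533/775371057256095300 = -22.24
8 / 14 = 4 / 7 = 0.57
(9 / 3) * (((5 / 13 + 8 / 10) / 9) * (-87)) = -34.35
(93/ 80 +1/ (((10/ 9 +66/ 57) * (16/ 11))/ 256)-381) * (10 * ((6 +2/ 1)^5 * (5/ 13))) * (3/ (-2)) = 57143073.50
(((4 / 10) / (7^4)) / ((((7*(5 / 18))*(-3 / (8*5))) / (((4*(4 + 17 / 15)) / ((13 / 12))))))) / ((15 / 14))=-11264 / 557375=-0.02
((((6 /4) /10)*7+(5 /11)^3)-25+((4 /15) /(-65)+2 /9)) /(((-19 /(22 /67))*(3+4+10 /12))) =368106953 /7058562225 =0.05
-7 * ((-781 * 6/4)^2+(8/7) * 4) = -38427671/4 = -9606917.75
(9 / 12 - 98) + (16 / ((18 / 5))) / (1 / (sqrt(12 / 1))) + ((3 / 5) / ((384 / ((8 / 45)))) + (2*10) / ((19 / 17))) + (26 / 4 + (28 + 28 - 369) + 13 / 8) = -26281331 / 68400 + 80*sqrt(3) / 9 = -368.83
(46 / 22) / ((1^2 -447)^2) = 23 / 2188076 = 0.00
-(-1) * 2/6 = 0.33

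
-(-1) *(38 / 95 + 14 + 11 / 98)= 7111 / 490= 14.51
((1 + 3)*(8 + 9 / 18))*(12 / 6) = 68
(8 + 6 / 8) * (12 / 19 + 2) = 875 / 38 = 23.03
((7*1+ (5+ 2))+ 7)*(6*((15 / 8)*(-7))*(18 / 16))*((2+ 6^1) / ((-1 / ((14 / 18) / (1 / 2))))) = 46305 / 2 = 23152.50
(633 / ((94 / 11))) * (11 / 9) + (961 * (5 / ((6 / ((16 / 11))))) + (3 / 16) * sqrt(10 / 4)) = 3 * sqrt(10) / 32 + 1298067 / 1034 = 1255.68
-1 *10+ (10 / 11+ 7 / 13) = -1223 / 143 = -8.55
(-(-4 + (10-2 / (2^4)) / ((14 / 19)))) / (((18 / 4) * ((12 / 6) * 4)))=-117 / 448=-0.26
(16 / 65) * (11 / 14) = 88 / 455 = 0.19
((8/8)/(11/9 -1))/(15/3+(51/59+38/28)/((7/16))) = 26019/58270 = 0.45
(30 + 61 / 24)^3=476379541 / 13824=34460.33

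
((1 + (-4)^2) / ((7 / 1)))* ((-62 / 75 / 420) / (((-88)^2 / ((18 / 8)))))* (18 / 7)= -4743 / 1328096000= -0.00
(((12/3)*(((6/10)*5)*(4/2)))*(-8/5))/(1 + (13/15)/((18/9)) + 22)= -1152/703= -1.64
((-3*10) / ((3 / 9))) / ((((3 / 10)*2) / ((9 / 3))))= -450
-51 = -51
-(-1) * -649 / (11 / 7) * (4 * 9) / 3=-4956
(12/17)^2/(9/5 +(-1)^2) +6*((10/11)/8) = 38265/44506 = 0.86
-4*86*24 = -8256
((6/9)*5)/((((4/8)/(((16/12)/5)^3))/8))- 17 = -32377/2025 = -15.99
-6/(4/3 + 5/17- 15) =153/341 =0.45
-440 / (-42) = 220 / 21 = 10.48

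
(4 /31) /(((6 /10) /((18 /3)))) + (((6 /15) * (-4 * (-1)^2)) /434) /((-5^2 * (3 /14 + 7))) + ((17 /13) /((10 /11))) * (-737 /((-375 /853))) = 368276082637 /152636250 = 2412.77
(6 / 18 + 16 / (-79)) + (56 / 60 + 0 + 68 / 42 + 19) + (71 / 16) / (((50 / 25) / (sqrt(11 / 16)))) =71 * sqrt(11) / 128 + 59954 / 2765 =23.52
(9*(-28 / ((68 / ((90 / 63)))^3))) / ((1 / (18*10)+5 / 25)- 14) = 101250 / 597749971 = 0.00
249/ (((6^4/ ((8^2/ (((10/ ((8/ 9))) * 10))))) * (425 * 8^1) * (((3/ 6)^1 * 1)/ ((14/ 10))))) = 1162/ 12909375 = 0.00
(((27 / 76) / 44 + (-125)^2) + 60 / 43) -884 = 2119839673 / 143792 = 14742.40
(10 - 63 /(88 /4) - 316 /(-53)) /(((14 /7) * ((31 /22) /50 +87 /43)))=16418475 /5142749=3.19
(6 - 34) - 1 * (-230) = 202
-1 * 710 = -710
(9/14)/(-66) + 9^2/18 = 1383/308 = 4.49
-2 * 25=-50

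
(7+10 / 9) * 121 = 981.44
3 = 3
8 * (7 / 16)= 7 / 2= 3.50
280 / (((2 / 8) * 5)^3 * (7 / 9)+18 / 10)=806400 / 9559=84.36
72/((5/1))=72/5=14.40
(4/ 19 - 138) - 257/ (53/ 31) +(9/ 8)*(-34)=-1314579/ 4028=-326.36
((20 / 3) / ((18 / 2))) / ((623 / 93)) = 620 / 5607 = 0.11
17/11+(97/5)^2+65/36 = 3759139/9900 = 379.71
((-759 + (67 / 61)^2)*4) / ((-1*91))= 11279000 / 338611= 33.31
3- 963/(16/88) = -10587/2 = -5293.50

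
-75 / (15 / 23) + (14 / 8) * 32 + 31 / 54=-3155 / 54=-58.43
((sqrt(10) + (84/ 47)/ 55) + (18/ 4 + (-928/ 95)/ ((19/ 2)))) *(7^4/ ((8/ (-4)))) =-15703041809/ 3732740-2401 *sqrt(10)/ 2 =-8003.15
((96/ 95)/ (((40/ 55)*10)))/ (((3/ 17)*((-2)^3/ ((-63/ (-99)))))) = -119/ 1900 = -0.06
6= 6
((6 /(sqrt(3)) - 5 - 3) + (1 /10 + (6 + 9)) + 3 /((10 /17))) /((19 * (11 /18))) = 36 * sqrt(3) /209 + 1098 /1045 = 1.35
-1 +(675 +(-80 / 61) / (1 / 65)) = 35914 / 61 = 588.75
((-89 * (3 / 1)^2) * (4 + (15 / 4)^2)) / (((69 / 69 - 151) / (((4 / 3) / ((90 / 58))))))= 745909 / 9000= 82.88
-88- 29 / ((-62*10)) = -54531 / 620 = -87.95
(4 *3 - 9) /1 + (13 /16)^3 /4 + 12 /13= 4.06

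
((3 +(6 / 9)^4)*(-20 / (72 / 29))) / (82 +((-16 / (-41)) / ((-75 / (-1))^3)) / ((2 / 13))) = -24058671875 / 76590568116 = -0.31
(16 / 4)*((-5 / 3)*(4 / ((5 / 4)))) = -64 / 3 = -21.33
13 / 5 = 2.60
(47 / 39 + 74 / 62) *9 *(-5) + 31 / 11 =-466007 / 4433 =-105.12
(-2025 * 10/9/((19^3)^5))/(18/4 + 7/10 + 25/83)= -311250/11552837669734721505539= -0.00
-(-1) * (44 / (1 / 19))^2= 698896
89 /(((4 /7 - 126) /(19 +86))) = -74.50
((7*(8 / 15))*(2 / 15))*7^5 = 1882384 / 225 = 8366.15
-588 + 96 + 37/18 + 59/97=-489.34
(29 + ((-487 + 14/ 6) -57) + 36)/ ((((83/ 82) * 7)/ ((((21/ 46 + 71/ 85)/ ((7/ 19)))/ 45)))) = -1125332494/ 214676595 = -5.24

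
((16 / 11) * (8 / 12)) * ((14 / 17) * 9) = 1344 / 187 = 7.19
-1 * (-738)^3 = 401947272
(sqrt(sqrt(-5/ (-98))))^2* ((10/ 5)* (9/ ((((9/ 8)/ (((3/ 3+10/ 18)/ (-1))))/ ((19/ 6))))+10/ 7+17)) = -3965* sqrt(10)/ 1323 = -9.48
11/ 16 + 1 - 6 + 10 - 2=59/ 16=3.69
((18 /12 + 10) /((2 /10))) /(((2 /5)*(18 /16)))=1150 /9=127.78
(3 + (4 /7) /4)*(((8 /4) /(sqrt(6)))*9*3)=69.29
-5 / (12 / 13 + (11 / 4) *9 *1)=-52 / 267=-0.19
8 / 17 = 0.47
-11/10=-1.10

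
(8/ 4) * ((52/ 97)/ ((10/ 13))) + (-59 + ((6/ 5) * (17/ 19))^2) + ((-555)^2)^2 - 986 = 94879399582.55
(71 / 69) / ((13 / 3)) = 0.24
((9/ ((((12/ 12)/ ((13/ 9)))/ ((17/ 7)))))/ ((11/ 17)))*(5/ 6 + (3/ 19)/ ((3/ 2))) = 401999/ 8778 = 45.80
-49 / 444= -0.11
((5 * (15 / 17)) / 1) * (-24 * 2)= -3600 / 17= -211.76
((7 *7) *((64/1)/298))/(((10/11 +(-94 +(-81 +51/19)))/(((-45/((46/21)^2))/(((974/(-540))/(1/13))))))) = -27436407075/1117296266489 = -0.02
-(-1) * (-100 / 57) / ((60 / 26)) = -130 / 171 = -0.76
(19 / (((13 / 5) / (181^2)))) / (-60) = -622459 / 156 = -3990.12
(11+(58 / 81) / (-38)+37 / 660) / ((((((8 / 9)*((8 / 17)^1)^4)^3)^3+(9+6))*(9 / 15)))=1178306764019841087260003853114517523647998224181452661903 / 960818355099123124353219737381329611991970647436125260508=1.23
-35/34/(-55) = 7/374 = 0.02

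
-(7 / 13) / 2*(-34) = 119 / 13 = 9.15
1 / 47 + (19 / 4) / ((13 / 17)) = 15233 / 2444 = 6.23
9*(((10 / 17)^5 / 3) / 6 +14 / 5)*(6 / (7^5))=1074911892 / 119317682995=0.01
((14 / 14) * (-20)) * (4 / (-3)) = 26.67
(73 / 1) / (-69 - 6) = -0.97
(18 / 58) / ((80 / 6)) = 27 / 1160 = 0.02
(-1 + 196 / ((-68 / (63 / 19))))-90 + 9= -29573 / 323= -91.56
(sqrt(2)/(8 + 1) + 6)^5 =(sqrt(2) + 54)^5/59049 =8848.98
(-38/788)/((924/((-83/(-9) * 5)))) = -7885/3276504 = -0.00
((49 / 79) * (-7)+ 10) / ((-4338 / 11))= -1639 / 114234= -0.01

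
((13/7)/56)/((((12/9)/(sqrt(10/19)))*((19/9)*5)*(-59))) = -351*sqrt(190)/166984160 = -0.00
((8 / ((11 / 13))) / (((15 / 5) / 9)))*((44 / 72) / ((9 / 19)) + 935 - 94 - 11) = 7002788 / 297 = 23578.41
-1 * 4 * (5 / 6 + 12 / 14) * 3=-142 / 7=-20.29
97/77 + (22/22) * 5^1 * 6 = 2407/77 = 31.26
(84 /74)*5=210 /37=5.68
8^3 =512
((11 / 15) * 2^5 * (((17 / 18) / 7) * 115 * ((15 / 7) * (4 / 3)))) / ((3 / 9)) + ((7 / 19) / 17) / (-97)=43121478833 / 13816971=3120.91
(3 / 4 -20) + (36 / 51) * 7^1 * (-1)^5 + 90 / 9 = -965 / 68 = -14.19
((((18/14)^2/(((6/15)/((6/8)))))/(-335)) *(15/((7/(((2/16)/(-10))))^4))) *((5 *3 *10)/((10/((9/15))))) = -6561/516586405888000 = -0.00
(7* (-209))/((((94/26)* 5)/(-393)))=7474467/235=31806.24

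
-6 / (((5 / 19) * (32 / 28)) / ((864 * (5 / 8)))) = -10773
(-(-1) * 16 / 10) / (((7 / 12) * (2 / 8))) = 384 / 35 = 10.97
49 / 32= 1.53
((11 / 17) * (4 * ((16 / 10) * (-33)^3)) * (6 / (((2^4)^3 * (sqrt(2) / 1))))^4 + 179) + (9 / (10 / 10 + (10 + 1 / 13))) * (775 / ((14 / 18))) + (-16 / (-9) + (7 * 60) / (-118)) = 685611014886853954681 / 694770402475376640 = 986.82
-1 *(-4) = 4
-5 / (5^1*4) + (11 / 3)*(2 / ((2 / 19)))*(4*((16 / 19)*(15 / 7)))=502.61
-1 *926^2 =-857476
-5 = -5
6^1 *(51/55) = 306/55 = 5.56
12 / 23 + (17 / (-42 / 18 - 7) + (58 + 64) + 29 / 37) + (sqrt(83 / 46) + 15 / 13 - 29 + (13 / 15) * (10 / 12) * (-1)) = sqrt(3818) / 46 + 259037501 / 2787876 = 94.26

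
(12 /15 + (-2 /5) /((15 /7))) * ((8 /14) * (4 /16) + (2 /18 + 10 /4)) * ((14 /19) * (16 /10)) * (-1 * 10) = -255392 /12825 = -19.91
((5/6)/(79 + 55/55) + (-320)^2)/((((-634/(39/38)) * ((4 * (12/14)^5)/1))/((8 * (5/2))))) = -10739270724455/5994860544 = -1791.41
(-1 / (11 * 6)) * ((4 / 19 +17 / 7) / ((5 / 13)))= -1521 / 14630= -0.10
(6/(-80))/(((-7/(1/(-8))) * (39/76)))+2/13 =1101/7280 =0.15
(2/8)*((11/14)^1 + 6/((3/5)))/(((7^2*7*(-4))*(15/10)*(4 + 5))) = -151/1037232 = -0.00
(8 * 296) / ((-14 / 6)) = -7104 / 7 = -1014.86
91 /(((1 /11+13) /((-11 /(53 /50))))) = -275275 /3816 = -72.14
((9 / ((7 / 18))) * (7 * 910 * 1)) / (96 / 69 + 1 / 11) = 2486484 / 25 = 99459.36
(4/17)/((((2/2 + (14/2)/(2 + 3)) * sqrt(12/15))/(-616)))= -1540 * sqrt(5)/51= -67.52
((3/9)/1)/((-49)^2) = 1/7203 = 0.00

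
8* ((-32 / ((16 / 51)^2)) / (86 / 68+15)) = -159.92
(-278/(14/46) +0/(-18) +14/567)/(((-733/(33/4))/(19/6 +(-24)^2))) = 4949181875/831222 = 5954.10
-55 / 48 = -1.15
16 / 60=4 / 15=0.27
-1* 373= -373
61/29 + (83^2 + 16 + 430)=212776/29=7337.10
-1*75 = -75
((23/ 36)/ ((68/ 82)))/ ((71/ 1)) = 943/ 86904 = 0.01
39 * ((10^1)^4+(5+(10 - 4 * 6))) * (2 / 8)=389649 / 4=97412.25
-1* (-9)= 9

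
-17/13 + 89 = 1140/13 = 87.69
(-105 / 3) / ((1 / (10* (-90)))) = 31500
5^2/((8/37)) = 925/8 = 115.62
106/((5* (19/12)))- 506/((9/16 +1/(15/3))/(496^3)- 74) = 1388124772028648/68626261600605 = 20.23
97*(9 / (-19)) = -873 / 19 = -45.95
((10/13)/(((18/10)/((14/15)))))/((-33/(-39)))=140/297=0.47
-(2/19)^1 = -2/19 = -0.11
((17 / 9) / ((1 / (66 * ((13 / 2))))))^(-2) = 9 / 5909761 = 0.00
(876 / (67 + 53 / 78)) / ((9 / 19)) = 144248 / 5279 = 27.32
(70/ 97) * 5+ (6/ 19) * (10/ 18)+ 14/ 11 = 307526/ 60819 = 5.06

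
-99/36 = -11/4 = -2.75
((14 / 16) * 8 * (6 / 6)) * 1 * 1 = 7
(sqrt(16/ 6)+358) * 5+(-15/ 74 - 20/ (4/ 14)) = 10 * sqrt(6)/ 3+127265/ 74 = 1727.96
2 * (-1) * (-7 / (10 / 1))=7 / 5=1.40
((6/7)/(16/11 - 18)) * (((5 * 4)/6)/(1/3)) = -330/637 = -0.52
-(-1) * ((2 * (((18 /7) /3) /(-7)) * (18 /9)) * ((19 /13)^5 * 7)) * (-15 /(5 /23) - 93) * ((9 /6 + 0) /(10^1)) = 7220304684 /12995255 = 555.61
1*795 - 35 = 760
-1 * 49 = -49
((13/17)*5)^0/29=1/29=0.03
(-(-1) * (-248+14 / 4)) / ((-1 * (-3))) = -163 / 2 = -81.50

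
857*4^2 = 13712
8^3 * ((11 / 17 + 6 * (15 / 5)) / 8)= 1193.41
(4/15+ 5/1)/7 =0.75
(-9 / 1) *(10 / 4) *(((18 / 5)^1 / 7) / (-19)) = 81 / 133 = 0.61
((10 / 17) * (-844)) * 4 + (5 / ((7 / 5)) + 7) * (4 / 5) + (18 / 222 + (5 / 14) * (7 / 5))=-87040447 / 44030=-1976.84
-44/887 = -0.05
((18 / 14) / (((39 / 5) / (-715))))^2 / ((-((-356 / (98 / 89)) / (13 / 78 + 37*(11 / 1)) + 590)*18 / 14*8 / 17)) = -21985473125 / 564256624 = -38.96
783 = 783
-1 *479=-479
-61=-61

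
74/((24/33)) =407/4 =101.75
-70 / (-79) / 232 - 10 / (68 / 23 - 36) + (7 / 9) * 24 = 4955285 / 261174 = 18.97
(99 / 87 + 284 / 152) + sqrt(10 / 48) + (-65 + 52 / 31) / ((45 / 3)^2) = sqrt(30) / 12 + 20944949 / 7686450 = 3.18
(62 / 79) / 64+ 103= 260415 / 2528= 103.01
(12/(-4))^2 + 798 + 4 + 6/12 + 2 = 1627/2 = 813.50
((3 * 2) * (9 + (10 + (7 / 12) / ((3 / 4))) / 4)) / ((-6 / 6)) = -421 / 6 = -70.17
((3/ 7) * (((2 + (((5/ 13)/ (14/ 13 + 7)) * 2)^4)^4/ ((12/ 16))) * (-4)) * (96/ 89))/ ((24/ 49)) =-1465143389436647420560384/ 18188659061648099174367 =-80.55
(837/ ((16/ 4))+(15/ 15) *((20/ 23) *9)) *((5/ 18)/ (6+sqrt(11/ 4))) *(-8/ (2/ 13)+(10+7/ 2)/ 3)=-23775/ 46+7925 *sqrt(11)/ 184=-374.00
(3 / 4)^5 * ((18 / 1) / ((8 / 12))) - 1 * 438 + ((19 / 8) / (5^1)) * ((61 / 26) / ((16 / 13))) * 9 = -2168031 / 5120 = -423.44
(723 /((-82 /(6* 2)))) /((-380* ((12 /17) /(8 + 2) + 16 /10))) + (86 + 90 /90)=19284405 /221236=87.17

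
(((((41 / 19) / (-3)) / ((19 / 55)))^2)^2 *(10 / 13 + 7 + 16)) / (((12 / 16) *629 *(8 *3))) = 2663320362814375 / 67493053163320902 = 0.04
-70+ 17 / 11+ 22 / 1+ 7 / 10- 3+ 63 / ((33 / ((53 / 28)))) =-9931 / 220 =-45.14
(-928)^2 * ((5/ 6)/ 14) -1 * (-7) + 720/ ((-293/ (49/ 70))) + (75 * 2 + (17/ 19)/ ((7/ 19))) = 316379020/ 6153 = 51418.66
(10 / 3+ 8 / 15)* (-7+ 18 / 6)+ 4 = -172 / 15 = -11.47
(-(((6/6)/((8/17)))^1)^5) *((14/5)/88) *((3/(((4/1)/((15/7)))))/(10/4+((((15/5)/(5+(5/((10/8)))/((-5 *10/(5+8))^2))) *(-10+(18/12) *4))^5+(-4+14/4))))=637307219981931857037/17024753055296138510336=0.04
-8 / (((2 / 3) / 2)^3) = -216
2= 2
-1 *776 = -776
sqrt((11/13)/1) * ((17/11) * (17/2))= 289 * sqrt(143)/286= 12.08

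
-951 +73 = -878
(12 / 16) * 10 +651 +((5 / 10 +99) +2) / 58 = 2641 / 4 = 660.25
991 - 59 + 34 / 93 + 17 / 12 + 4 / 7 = 811019 / 868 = 934.35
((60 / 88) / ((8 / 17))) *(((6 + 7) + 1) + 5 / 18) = 21845 / 1056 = 20.69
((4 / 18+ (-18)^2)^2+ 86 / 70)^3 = 26468606989831633215207767 / 22785532875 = 1161640903244911.85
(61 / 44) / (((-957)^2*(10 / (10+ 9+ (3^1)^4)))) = 305 / 20148678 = 0.00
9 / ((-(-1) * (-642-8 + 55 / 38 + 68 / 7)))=-2394 / 169931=-0.01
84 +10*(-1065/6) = -1691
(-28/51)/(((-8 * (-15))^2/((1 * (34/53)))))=-7/286200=-0.00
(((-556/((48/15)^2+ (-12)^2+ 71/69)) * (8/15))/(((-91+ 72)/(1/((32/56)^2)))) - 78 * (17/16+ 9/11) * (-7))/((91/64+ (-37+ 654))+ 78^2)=334538058344/2182926686655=0.15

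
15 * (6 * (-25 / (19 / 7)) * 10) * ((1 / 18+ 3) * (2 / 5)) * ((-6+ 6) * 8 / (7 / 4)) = 0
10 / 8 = 1.25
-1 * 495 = -495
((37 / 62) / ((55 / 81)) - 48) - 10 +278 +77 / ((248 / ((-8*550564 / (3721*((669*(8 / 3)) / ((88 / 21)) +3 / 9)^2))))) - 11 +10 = 13788093742683927 / 62708252594900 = 219.88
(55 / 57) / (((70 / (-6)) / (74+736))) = -8910 / 133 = -66.99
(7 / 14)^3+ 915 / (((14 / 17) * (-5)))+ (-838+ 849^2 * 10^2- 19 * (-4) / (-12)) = 72079033.58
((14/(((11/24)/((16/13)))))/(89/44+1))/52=768/3211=0.24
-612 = -612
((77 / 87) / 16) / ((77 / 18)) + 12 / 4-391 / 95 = -24307 / 22040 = -1.10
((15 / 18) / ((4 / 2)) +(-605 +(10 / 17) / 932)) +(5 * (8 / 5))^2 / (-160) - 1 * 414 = -242171429 / 237660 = -1018.98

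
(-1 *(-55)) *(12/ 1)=660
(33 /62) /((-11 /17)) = -51 /62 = -0.82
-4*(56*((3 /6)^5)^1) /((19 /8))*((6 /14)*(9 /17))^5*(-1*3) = 344373768 /64772456483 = 0.01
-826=-826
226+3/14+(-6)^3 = 143/14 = 10.21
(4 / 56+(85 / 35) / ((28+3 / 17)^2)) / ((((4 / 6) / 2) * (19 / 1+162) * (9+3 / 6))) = 5397 / 41528821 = 0.00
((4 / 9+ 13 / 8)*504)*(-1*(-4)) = 4172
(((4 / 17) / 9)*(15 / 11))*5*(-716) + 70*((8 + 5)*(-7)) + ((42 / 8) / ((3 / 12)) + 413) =-3401696 / 561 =-6063.63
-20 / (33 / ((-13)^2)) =-3380 / 33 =-102.42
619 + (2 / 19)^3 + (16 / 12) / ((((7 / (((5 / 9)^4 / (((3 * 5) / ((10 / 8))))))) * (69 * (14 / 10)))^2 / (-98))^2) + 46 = 1788455506486778239963485049868869099 / 2689402059700132604955030704746512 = 665.00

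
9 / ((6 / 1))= 3 / 2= 1.50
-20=-20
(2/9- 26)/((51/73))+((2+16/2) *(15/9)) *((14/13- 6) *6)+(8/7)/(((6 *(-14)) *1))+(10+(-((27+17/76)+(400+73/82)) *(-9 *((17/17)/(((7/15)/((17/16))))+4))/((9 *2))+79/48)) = 1267461374351/1534425984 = 826.02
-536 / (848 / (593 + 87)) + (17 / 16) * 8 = -421.31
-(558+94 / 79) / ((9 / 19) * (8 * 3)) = -49.19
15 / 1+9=24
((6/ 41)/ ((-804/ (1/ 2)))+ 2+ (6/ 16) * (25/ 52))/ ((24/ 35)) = 29066625/ 9142016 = 3.18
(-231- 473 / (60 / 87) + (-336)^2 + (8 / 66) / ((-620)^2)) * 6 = 177559739198 / 264275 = 671874.90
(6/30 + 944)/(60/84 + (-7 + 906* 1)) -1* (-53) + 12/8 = 874626/15745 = 55.55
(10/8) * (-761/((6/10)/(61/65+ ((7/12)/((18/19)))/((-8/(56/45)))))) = -405160205/303264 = -1336.00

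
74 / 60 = 37 / 30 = 1.23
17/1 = 17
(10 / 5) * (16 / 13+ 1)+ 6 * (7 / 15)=472 / 65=7.26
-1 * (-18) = 18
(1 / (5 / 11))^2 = 121 / 25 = 4.84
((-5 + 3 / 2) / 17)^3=-343 / 39304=-0.01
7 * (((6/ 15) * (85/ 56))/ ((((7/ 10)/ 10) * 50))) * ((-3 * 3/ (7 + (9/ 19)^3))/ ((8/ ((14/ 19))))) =-55233/ 389936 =-0.14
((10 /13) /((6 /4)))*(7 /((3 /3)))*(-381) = -17780 /13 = -1367.69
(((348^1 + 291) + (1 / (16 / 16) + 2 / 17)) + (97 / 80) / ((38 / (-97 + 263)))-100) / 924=14093507 / 23876160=0.59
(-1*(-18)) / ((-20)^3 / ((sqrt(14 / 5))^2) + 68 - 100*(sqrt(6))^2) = -7 / 1318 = -0.01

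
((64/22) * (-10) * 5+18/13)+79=-9305/143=-65.07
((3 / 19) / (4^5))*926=0.14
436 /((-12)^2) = 109 /36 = 3.03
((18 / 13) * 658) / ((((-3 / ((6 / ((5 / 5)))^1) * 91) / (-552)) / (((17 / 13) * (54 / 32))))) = 53587332 / 2197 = 24391.14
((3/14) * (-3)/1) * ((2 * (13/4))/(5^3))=-117/3500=-0.03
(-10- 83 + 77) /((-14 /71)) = 81.14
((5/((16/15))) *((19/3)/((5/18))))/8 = 855/64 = 13.36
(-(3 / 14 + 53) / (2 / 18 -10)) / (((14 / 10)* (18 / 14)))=3725 / 1246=2.99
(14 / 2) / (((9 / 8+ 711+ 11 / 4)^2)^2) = 4096 / 152820756836503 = 0.00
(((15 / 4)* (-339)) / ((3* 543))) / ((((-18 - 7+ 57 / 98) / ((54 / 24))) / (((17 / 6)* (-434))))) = -306389895 / 3465064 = -88.42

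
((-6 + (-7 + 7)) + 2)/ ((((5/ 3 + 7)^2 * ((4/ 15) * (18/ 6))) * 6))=-15/ 1352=-0.01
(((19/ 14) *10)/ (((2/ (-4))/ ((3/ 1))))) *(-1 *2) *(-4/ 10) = -456/ 7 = -65.14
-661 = -661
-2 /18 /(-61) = 1 /549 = 0.00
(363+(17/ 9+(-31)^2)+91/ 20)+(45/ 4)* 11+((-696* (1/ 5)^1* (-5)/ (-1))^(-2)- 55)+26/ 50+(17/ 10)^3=28350888247/ 20184000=1404.62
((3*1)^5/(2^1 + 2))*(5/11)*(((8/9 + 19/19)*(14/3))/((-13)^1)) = -18.72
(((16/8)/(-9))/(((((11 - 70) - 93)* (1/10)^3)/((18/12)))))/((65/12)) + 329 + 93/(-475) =329.21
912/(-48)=-19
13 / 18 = 0.72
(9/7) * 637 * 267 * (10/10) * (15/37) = 3280095/37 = 88651.22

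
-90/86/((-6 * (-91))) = -15/7826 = -0.00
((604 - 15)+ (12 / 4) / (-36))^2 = 49942489 / 144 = 346822.84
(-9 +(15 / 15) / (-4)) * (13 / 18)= -6.68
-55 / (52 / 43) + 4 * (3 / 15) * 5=-2157 / 52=-41.48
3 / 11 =0.27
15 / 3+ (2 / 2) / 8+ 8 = 105 / 8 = 13.12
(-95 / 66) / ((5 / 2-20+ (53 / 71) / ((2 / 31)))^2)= -478895 / 11697906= -0.04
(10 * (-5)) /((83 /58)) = -2900 /83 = -34.94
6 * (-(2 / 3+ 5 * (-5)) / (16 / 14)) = 511 / 4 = 127.75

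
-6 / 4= -3 / 2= -1.50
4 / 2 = 2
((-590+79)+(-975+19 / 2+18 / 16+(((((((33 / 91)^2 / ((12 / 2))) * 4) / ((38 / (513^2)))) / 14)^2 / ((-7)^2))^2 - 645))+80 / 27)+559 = -995790160221553413398764567 / 11711140883056899826122672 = -85.03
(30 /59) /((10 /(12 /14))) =18 /413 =0.04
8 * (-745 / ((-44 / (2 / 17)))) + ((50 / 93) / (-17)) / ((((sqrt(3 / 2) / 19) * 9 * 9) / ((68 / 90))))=2980 / 187 - 380 * sqrt(6) / 203391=15.93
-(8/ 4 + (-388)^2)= -150546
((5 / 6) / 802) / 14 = 5 / 67368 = 0.00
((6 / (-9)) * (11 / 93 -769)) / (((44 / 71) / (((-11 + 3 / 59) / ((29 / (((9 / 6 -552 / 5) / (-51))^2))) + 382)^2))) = 776447927328207673177423 / 6491346008152500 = 119612777.74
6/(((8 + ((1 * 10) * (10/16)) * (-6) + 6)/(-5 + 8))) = -36/47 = -0.77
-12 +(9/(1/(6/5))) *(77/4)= 1959/10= 195.90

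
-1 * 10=-10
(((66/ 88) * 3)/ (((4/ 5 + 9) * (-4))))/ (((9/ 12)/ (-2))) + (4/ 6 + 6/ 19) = 6343/ 5586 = 1.14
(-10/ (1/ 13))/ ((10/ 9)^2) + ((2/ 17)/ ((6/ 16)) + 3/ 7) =-373271/ 3570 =-104.56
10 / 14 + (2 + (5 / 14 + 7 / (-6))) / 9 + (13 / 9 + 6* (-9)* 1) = -9773 / 189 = -51.71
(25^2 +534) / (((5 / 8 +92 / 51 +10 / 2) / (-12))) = -1872.14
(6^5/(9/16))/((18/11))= 8448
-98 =-98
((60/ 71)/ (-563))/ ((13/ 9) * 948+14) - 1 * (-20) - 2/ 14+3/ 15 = 2329066692/ 116121565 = 20.06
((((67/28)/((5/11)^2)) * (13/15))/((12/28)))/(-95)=-105391/427500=-0.25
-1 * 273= -273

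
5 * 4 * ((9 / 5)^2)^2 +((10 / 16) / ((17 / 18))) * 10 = 920421 / 4250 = 216.57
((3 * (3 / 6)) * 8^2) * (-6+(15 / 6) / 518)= -149064 / 259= -575.54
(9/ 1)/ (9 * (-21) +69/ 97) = -291/ 6088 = -0.05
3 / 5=0.60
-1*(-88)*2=176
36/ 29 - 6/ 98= 1677/ 1421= 1.18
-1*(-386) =386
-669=-669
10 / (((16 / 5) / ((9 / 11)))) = 225 / 88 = 2.56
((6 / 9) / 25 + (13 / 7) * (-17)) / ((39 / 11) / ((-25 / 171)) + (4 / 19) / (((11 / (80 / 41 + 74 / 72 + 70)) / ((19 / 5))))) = 22407033 / 13455932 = 1.67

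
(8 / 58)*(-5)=-0.69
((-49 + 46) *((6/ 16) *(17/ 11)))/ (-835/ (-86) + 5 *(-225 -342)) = 6579/ 10690900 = 0.00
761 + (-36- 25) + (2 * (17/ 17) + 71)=773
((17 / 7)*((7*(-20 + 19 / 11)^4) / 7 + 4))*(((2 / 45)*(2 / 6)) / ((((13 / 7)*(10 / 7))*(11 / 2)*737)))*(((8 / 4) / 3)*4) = 621579598192 / 624927000555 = 0.99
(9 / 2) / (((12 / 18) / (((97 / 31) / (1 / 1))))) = 2619 / 124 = 21.12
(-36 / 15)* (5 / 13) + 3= 27 / 13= 2.08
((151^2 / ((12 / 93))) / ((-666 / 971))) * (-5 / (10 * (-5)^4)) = 686332901 / 3330000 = 206.11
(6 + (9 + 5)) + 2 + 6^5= 7798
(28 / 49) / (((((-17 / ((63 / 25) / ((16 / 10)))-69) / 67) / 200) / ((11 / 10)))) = -48240 / 457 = -105.56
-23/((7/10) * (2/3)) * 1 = -345/7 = -49.29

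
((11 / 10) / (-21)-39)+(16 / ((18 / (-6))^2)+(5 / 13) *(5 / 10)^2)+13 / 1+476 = 7400837 / 16380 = 451.82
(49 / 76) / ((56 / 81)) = 567 / 608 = 0.93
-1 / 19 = -0.05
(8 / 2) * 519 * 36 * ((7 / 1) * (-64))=-33481728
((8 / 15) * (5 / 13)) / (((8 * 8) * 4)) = 1 / 1248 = 0.00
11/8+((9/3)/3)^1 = 19/8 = 2.38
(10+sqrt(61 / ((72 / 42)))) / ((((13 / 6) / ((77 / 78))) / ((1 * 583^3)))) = 15257957099 * sqrt(1281) / 1014+152579570990 / 169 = 1441396340.32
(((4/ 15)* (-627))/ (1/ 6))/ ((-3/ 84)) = 140448/ 5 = 28089.60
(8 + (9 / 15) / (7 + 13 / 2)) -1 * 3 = 227 / 45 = 5.04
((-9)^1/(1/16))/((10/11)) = -792/5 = -158.40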